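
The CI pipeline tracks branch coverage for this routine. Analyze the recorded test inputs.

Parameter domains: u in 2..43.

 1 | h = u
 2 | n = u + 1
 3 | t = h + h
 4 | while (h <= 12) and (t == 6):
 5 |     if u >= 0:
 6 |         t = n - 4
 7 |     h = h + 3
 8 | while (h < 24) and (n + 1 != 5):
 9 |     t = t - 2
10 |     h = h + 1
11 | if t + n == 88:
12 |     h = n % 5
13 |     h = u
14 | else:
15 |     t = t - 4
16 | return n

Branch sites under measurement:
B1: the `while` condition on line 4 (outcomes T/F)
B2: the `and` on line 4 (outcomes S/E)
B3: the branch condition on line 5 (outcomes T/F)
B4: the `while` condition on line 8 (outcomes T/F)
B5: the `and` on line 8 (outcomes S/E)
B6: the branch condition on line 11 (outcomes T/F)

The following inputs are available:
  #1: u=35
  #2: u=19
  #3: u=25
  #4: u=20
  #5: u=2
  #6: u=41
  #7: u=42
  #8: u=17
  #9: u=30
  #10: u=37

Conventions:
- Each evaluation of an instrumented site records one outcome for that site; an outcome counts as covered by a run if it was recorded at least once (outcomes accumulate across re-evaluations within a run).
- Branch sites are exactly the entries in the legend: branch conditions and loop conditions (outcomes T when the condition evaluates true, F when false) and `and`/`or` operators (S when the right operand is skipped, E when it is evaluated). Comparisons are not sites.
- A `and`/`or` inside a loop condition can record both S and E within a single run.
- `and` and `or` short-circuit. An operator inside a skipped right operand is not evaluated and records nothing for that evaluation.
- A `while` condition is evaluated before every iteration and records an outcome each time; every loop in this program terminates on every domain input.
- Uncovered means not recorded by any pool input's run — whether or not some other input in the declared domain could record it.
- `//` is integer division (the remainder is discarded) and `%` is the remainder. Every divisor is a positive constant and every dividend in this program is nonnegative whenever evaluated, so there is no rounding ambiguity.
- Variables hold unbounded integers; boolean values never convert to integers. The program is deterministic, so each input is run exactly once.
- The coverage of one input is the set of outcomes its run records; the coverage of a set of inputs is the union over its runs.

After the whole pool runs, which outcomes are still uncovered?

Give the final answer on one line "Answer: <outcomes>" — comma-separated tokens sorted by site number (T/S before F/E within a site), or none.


input #1 (u=35): events B2->S, B1->F, B5->S, B4->F, B6->F; covers B1=F, B2=S, B4=F, B5=S, B6=F
input #2 (u=19): events B2->S, B1->F, B5->E, B4->T, B5->E, B4->T, B5->E, B4->T, B5->E, B4->T, B5->E, B4->T, B5->S, B4->F, ...; covers B1=F, B2=S, B4=T, B4=F, B5=S, B5=E, B6=F
input #3 (u=25): events B2->S, B1->F, B5->S, B4->F, B6->F; covers B1=F, B2=S, B4=F, B5=S, B6=F
input #4 (u=20): events B2->S, B1->F, B5->E, B4->T, B5->E, B4->T, B5->E, B4->T, B5->E, B4->T, B5->S, B4->F, B6->F; covers B1=F, B2=S, B4=T, B4=F, B5=S, B5=E, B6=F
input #5 (u=2): events B2->E, B1->F, B5->E, B4->T, B5->E, B4->T, B5->E, B4->T, B5->E, B4->T, B5->E, B4->T, B5->E, B4->T, ...; covers B1=F, B2=E, B4=T, B4=F, B5=S, B5=E, B6=F
input #6 (u=41): events B2->S, B1->F, B5->S, B4->F, B6->F; covers B1=F, B2=S, B4=F, B5=S, B6=F
input #7 (u=42): events B2->S, B1->F, B5->S, B4->F, B6->F; covers B1=F, B2=S, B4=F, B5=S, B6=F
input #8 (u=17): events B2->S, B1->F, B5->E, B4->T, B5->E, B4->T, B5->E, B4->T, B5->E, B4->T, B5->E, B4->T, B5->E, B4->T, ...; covers B1=F, B2=S, B4=T, B4=F, B5=S, B5=E, B6=F
input #9 (u=30): events B2->S, B1->F, B5->S, B4->F, B6->F; covers B1=F, B2=S, B4=F, B5=S, B6=F
input #10 (u=37): events B2->S, B1->F, B5->S, B4->F, B6->F; covers B1=F, B2=S, B4=F, B5=S, B6=F
union over the pool: B1=F, B2=S, B2=E, B4=T, B4=F, B5=S, B5=E, B6=F
uncovered (4 of 12): B1=T, B3=T, B3=F, B6=T
Answer: B1=T, B3=T, B3=F, B6=T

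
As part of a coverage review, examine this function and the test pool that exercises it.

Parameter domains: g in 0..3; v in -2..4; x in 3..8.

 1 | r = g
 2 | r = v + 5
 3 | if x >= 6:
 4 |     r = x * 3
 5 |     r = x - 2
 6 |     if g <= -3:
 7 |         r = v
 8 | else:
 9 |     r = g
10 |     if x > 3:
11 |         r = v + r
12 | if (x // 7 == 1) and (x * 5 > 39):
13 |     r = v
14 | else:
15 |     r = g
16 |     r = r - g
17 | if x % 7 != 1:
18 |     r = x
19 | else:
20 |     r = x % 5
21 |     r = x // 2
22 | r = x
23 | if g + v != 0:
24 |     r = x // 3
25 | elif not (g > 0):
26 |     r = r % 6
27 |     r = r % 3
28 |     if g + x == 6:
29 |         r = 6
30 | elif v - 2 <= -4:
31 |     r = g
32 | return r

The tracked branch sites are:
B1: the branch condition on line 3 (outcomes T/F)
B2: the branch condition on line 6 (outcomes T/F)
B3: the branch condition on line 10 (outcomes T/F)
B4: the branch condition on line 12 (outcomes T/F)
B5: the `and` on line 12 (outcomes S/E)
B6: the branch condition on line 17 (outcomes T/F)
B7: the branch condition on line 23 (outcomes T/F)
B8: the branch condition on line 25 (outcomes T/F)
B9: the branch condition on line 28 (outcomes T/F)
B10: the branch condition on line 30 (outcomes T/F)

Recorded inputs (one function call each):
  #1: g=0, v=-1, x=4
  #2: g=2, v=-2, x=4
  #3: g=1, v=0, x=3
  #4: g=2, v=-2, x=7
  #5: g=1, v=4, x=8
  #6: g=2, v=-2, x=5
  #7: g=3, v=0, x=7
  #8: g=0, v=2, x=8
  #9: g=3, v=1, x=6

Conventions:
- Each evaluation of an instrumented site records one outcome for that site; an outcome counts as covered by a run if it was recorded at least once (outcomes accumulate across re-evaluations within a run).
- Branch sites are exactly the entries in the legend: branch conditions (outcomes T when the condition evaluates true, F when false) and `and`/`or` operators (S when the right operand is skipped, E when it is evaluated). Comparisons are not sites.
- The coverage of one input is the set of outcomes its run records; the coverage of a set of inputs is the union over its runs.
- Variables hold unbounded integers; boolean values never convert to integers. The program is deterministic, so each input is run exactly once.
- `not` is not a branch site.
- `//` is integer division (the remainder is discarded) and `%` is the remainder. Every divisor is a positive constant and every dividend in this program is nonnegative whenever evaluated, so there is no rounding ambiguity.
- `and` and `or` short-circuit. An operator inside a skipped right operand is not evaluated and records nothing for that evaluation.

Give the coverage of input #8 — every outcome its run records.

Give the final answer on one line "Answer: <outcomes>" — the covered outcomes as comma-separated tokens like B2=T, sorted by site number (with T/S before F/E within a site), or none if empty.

Simulating input #8 (g=0, v=2, x=8) step by step:
  B1->T, B2->F, B5->E, B4->T, B6->F, B7->T
deduplicating events, the covered set is: B1=T, B2=F, B4=T, B5=E, B6=F, B7=T

Answer: B1=T, B2=F, B4=T, B5=E, B6=F, B7=T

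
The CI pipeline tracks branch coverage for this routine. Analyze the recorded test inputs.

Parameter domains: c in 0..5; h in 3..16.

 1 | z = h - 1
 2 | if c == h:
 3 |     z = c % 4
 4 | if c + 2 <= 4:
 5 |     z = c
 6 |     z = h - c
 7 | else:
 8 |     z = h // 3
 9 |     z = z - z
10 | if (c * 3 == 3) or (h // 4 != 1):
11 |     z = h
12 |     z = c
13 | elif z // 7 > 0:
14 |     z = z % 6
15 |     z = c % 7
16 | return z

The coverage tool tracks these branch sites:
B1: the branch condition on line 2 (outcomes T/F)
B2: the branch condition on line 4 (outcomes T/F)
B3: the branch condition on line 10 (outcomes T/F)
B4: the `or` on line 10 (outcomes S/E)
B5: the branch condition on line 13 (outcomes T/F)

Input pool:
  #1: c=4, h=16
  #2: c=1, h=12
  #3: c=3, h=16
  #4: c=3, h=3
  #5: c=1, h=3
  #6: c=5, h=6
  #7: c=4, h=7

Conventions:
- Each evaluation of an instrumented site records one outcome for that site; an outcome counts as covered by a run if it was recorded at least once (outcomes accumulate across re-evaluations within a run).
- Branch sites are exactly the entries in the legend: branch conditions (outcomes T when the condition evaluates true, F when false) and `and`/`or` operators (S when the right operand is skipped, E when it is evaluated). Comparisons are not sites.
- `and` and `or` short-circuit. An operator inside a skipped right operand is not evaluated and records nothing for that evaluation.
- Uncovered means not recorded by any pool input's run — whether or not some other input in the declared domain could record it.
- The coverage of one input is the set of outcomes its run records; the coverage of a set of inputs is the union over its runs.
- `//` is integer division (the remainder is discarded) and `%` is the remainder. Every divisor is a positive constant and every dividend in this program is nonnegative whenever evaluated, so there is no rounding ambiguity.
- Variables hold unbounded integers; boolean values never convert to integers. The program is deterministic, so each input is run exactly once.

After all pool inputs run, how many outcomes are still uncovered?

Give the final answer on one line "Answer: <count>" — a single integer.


input #1 (c=4, h=16): events B1->F, B2->F, B4->E, B3->T; covers B1=F, B2=F, B3=T, B4=E
input #2 (c=1, h=12): events B1->F, B2->T, B4->S, B3->T; covers B1=F, B2=T, B3=T, B4=S
input #3 (c=3, h=16): events B1->F, B2->F, B4->E, B3->T; covers B1=F, B2=F, B3=T, B4=E
input #4 (c=3, h=3): events B1->T, B2->F, B4->E, B3->T; covers B1=T, B2=F, B3=T, B4=E
input #5 (c=1, h=3): events B1->F, B2->T, B4->S, B3->T; covers B1=F, B2=T, B3=T, B4=S
input #6 (c=5, h=6): events B1->F, B2->F, B4->E, B3->F, B5->F; covers B1=F, B2=F, B3=F, B4=E, B5=F
input #7 (c=4, h=7): events B1->F, B2->F, B4->E, B3->F, B5->F; covers B1=F, B2=F, B3=F, B4=E, B5=F
union over the pool: B1=T, B1=F, B2=T, B2=F, B3=T, B3=F, B4=S, B4=E, B5=F
uncovered (1 of 10): B5=T
Answer: 1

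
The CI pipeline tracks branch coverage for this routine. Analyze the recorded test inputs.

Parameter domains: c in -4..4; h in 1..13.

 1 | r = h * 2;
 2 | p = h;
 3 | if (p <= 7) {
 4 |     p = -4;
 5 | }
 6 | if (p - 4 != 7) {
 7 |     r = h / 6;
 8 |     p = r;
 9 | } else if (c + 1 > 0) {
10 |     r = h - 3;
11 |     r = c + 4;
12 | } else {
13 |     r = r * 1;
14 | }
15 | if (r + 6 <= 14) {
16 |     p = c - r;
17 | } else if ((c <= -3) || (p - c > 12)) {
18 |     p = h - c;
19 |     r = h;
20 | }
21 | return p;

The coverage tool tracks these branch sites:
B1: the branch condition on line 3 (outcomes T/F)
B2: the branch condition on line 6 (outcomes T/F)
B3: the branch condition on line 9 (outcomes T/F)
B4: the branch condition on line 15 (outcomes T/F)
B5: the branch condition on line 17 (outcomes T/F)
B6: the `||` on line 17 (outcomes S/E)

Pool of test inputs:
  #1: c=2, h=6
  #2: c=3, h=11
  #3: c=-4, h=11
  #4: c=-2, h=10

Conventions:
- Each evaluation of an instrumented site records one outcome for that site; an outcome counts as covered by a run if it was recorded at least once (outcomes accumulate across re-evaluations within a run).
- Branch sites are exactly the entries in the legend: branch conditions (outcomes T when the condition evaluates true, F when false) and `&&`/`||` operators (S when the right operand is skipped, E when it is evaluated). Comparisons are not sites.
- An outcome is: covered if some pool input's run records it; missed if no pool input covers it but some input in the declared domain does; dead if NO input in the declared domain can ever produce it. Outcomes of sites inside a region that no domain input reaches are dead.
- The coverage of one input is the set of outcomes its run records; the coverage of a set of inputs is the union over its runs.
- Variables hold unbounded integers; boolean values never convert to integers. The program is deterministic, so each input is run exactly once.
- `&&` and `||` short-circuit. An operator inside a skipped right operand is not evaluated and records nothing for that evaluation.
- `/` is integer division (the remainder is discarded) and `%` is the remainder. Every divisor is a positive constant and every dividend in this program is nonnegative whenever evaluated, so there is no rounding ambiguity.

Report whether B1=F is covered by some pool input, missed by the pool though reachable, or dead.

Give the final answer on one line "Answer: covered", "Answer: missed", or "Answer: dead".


B1=F is recorded by pool input(s) 2, 3, 4 -> covered
Answer: covered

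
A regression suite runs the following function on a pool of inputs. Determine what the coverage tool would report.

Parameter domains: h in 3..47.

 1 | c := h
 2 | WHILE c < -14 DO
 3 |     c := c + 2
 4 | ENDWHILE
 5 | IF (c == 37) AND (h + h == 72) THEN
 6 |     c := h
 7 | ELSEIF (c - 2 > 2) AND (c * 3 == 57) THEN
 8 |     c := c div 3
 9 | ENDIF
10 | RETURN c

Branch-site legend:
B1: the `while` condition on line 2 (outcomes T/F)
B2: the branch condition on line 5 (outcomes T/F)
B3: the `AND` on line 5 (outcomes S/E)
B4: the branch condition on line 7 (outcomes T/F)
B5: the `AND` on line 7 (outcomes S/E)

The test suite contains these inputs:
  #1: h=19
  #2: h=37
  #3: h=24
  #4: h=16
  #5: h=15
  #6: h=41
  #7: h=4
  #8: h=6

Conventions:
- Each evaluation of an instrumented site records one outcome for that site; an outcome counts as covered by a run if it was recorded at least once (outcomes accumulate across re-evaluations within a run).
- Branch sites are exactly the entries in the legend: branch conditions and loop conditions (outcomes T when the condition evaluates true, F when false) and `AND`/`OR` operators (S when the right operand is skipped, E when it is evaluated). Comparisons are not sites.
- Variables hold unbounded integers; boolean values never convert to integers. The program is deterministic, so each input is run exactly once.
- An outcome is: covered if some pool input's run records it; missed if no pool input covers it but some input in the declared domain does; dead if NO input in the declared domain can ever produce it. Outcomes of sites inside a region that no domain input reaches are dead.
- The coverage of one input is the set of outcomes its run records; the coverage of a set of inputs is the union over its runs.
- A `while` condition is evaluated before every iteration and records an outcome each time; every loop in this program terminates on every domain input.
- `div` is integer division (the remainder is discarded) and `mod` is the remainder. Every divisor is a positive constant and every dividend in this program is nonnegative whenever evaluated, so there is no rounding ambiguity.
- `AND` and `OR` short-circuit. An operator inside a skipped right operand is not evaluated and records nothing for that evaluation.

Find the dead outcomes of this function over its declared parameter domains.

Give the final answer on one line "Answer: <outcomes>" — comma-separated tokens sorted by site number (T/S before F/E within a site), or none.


running all 45 domain inputs and tallying outcomes:
  B1=T: unreachable across the whole domain -> dead
  B2=T: unreachable across the whole domain -> dead
  reachable outcomes have witnesses, e.g. B1=F (e.g. h=3), B2=F (e.g. h=3), B3=S (e.g. h=3), B3=E (e.g. h=37)
Answer: B1=T, B2=T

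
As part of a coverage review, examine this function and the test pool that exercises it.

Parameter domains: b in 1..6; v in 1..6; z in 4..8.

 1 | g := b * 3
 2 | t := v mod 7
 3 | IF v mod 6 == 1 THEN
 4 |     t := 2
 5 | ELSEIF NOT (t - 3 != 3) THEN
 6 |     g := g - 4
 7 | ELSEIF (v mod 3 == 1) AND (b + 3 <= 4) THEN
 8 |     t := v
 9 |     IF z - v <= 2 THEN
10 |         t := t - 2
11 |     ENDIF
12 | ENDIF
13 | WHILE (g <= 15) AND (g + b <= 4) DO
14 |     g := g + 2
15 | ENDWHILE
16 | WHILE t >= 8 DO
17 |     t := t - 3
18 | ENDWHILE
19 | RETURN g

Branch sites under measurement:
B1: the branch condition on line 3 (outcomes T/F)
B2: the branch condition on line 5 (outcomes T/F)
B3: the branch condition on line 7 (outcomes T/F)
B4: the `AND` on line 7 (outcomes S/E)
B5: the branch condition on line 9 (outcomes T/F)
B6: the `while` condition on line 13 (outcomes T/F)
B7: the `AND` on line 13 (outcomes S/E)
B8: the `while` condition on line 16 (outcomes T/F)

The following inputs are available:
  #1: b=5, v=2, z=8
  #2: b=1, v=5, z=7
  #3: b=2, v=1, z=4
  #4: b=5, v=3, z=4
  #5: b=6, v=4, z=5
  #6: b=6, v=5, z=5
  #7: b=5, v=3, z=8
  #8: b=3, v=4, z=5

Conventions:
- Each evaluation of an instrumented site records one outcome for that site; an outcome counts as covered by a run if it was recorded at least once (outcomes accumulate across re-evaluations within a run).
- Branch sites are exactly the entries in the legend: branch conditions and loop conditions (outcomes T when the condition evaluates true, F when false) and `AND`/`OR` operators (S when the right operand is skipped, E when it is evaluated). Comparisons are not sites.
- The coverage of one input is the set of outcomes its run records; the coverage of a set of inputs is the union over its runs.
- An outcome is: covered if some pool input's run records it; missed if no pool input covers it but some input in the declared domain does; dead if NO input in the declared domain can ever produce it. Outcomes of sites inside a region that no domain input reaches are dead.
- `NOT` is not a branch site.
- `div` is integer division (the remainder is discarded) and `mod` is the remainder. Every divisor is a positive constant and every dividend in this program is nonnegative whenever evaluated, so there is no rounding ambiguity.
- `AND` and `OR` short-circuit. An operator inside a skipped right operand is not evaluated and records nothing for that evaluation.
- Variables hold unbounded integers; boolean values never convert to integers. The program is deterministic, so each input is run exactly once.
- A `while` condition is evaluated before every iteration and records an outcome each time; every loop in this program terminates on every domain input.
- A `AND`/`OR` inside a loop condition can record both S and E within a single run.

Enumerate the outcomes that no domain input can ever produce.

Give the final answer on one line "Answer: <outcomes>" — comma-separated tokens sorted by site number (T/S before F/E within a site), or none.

checking every outcome against all 180 domain inputs:
  B8=T: unreachable across the whole domain -> dead
  reachable outcomes have witnesses, e.g. B1=T (e.g. b=1, v=1, z=4), B1=F (e.g. b=1, v=2, z=4), B2=T (e.g. b=1, v=6, z=4), B2=F (e.g. b=1, v=2, z=4)

Answer: B8=T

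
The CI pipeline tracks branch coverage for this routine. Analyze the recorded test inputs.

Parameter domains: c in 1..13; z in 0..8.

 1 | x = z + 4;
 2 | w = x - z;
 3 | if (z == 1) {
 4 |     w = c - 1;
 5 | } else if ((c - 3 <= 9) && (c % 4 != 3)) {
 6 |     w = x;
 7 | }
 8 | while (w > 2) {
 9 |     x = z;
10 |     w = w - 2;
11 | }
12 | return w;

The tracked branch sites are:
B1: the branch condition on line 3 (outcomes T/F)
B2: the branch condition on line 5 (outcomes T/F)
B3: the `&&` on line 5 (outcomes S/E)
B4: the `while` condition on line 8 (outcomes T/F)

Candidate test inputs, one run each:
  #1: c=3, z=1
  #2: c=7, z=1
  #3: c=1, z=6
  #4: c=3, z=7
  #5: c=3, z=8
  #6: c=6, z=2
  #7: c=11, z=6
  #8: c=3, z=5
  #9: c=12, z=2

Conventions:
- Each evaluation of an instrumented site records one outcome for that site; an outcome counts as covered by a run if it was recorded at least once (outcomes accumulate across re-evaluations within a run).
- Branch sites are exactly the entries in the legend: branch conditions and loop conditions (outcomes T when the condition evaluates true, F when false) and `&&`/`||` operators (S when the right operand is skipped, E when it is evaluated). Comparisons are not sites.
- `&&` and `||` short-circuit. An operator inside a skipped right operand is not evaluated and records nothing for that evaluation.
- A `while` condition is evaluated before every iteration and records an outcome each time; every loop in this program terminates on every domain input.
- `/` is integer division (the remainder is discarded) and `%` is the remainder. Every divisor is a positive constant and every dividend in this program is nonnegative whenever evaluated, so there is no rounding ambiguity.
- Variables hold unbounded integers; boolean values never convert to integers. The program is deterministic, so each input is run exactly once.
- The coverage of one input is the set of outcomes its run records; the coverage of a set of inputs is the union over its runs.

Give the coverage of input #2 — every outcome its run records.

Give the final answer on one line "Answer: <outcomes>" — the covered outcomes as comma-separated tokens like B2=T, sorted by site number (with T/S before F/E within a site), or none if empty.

Event log for input #2 (c=7, z=1):
  B1->T, B4->T, B4->T, B4->F
collecting distinct outcomes: B1=T, B4=T, B4=F

Answer: B1=T, B4=T, B4=F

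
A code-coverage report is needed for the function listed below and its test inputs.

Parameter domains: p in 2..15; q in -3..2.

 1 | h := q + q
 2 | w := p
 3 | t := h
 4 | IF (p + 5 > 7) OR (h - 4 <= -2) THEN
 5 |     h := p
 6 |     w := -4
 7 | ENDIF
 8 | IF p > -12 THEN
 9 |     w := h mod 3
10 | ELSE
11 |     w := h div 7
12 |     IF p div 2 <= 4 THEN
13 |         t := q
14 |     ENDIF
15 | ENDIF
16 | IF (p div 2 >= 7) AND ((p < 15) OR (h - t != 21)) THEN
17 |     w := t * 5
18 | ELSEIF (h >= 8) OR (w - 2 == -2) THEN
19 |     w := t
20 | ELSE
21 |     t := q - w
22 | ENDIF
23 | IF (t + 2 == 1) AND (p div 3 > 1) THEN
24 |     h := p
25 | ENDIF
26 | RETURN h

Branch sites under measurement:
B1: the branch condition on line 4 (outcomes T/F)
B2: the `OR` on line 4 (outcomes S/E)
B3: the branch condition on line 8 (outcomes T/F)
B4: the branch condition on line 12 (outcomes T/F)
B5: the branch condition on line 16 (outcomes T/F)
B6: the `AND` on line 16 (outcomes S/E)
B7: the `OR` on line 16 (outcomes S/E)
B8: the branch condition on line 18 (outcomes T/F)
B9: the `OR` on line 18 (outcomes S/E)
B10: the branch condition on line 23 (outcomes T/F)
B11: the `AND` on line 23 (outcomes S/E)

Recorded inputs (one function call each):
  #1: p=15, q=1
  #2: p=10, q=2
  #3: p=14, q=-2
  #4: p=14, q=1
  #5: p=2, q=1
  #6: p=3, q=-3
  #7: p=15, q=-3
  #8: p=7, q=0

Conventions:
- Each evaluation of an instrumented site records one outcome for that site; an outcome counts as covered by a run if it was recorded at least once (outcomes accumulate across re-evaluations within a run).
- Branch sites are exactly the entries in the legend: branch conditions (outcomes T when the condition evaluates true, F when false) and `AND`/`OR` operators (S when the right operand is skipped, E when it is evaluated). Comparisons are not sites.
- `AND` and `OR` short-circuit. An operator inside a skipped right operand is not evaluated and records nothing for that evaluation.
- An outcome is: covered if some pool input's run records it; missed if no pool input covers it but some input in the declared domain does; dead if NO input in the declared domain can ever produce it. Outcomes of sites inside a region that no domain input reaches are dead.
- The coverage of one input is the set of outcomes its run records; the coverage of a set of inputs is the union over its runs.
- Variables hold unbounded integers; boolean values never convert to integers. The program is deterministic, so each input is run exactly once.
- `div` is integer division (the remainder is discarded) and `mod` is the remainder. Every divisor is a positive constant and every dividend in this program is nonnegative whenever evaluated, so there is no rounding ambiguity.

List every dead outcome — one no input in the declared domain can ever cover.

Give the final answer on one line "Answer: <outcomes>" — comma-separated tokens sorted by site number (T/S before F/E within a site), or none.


running all 84 domain inputs and tallying outcomes:
  B3=F: zero occurrences over every domain input -> dead
  B4=T: zero occurrences over every domain input -> dead
  B4=F: zero occurrences over every domain input -> dead
  reachable outcomes have witnesses, e.g. B1=T (e.g. p=2, q=-3), B1=F (e.g. p=2, q=2), B2=S (e.g. p=3, q=-3), B2=E (e.g. p=2, q=-3)
Answer: B3=F, B4=T, B4=F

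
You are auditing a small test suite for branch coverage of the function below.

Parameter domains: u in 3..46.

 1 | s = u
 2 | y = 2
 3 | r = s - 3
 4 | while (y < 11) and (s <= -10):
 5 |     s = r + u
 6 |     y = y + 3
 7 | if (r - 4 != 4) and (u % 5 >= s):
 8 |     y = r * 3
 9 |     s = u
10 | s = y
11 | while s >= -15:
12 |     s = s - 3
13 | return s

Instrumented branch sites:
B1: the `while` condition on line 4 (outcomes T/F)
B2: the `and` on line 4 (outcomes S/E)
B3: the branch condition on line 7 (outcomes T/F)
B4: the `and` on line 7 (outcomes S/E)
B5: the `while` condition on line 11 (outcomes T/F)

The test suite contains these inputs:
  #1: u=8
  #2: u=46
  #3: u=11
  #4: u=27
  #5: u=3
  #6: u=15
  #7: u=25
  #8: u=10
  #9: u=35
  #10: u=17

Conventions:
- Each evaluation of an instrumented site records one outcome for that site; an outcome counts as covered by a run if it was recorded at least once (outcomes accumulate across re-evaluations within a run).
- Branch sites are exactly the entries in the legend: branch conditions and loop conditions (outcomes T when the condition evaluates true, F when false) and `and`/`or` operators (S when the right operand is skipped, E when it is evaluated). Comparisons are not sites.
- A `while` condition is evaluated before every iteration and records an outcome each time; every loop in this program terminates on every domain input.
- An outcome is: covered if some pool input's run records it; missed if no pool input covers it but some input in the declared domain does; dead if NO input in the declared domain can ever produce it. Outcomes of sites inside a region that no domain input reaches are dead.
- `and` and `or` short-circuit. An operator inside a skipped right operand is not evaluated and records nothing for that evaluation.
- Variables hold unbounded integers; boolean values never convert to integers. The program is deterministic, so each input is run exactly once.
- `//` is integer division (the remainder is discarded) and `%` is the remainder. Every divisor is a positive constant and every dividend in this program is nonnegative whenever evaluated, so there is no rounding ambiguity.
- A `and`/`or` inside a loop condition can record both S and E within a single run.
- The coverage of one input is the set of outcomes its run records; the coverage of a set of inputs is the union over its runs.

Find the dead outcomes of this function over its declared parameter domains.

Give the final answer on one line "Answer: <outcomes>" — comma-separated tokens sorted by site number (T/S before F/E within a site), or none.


checking every outcome against all 44 domain inputs:
  B1=T: never recorded by any domain input -> dead
  B2=S: never recorded by any domain input -> dead
  reachable outcomes have witnesses, e.g. B1=F (e.g. u=3), B2=E (e.g. u=3), B3=T (e.g. u=3), B3=F (e.g. u=5)
Answer: B1=T, B2=S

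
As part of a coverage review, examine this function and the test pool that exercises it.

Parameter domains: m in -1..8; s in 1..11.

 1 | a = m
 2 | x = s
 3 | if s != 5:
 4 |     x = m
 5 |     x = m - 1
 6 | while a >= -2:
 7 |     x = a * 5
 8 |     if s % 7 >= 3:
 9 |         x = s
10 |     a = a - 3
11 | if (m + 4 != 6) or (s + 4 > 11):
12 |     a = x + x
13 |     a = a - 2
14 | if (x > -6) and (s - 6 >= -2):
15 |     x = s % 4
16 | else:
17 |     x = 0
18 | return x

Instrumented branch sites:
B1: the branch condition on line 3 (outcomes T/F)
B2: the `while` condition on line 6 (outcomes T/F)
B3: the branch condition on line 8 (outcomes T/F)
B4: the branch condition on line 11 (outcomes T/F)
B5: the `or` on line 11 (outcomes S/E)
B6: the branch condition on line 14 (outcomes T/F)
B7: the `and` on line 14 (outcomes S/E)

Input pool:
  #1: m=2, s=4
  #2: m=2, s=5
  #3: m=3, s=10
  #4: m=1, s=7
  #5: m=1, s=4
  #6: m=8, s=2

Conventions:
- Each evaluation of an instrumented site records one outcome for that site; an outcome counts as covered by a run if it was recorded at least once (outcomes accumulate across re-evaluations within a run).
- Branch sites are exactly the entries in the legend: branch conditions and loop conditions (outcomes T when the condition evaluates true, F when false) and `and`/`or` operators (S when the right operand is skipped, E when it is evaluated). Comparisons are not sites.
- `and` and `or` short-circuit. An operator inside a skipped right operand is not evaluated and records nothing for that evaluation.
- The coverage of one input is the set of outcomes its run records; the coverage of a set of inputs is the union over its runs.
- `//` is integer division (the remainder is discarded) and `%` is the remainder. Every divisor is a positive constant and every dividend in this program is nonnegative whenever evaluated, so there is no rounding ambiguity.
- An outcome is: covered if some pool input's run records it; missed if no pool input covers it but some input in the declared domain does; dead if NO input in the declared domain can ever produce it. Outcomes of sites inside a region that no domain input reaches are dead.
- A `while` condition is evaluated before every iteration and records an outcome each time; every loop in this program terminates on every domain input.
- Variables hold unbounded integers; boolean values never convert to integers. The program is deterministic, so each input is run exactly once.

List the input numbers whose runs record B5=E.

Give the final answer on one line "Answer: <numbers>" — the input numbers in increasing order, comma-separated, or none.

input #1 (m=2, s=4): produces B5=E
input #2 (m=2, s=5): produces B5=E
input #3 (m=3, s=10): does not produce B5=E
input #4 (m=1, s=7): does not produce B5=E
input #5 (m=1, s=4): does not produce B5=E
input #6 (m=8, s=2): does not produce B5=E

Answer: 1, 2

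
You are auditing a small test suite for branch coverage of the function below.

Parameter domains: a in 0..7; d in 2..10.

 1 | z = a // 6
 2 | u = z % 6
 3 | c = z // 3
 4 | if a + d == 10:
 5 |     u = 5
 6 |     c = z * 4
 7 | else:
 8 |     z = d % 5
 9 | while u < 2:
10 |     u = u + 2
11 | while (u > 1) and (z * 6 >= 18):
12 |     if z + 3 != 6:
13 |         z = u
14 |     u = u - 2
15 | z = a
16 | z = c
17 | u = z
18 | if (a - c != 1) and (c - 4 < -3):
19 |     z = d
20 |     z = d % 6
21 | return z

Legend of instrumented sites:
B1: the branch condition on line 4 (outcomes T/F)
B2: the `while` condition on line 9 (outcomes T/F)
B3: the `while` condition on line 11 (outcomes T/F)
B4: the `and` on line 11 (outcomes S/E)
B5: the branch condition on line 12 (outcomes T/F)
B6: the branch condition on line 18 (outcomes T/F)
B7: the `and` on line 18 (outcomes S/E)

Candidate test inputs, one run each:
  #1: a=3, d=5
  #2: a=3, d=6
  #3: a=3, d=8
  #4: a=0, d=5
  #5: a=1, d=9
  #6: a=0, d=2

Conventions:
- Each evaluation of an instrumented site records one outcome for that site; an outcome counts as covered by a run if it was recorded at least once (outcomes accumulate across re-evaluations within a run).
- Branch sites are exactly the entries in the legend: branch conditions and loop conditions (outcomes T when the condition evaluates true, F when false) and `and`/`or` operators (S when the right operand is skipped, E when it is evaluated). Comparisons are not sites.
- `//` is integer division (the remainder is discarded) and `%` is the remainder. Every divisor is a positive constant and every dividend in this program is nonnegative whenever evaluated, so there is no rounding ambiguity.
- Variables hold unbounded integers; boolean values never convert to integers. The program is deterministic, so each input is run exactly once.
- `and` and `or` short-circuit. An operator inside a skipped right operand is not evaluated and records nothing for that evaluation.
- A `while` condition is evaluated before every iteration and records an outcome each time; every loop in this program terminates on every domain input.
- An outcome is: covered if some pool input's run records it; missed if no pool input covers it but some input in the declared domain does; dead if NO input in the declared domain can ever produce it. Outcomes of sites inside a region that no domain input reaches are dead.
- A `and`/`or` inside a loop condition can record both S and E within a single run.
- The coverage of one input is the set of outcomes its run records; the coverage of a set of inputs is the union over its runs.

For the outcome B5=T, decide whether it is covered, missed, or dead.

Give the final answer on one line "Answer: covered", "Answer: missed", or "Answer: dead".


no pool input records B5=T
but domain input (a=0, d=4) does record it -> reachable, so missed
Answer: missed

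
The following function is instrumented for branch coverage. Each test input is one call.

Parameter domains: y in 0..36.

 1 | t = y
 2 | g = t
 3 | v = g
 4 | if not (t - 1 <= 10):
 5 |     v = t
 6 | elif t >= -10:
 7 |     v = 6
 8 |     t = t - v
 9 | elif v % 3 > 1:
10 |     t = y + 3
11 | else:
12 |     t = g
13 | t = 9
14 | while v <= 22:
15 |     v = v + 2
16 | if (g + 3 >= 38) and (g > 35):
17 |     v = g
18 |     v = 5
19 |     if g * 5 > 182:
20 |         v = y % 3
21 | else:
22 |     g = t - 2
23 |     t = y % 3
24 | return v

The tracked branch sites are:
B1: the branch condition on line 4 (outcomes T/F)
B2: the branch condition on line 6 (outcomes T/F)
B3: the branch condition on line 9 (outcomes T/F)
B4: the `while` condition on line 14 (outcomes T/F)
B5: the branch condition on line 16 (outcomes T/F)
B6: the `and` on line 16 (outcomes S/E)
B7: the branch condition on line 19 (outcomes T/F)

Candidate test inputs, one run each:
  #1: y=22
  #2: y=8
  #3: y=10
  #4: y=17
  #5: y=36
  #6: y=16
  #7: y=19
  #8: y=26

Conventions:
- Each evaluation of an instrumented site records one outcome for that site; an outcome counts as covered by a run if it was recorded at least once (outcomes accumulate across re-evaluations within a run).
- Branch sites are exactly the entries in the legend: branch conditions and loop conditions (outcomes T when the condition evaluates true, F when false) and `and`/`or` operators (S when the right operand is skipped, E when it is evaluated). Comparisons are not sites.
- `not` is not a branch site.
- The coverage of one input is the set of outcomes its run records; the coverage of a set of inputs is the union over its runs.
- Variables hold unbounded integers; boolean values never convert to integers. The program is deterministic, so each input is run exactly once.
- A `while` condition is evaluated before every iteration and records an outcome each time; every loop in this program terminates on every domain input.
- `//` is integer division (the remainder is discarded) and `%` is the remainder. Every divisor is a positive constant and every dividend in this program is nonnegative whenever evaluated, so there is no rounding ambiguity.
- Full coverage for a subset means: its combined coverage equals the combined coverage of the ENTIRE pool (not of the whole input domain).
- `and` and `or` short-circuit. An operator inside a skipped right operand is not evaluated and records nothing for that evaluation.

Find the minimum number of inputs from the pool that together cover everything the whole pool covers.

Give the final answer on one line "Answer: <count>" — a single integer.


test 1 (y=22) hits B1=T, B4=T, B4=F, B5=F, B6=S
test 2 (y=8) hits B1=F, B2=T, B4=T, B4=F, B5=F, B6=S
test 3 (y=10) hits B1=F, B2=T, B4=T, B4=F, B5=F, B6=S
test 4 (y=17) hits B1=T, B4=T, B4=F, B5=F, B6=S
test 5 (y=36) hits B1=T, B4=F, B5=T, B6=E, B7=F
test 6 (y=16) hits B1=T, B4=T, B4=F, B5=F, B6=S
test 7 (y=19) hits B1=T, B4=T, B4=F, B5=F, B6=S
test 8 (y=26) hits B1=T, B4=F, B5=F, B6=S
union over all inputs: B1=T, B1=F, B2=T, B4=T, B4=F, B5=T, B5=F, B6=S, B6=E, B7=F (10 outcomes)
no size-1 subset reaches all 10 outcomes (best union: 6/10)
inputs {2, 5} (size 2) cover everything; no size-2 subset with a lexicographically smaller index list covers all 10
Answer: 2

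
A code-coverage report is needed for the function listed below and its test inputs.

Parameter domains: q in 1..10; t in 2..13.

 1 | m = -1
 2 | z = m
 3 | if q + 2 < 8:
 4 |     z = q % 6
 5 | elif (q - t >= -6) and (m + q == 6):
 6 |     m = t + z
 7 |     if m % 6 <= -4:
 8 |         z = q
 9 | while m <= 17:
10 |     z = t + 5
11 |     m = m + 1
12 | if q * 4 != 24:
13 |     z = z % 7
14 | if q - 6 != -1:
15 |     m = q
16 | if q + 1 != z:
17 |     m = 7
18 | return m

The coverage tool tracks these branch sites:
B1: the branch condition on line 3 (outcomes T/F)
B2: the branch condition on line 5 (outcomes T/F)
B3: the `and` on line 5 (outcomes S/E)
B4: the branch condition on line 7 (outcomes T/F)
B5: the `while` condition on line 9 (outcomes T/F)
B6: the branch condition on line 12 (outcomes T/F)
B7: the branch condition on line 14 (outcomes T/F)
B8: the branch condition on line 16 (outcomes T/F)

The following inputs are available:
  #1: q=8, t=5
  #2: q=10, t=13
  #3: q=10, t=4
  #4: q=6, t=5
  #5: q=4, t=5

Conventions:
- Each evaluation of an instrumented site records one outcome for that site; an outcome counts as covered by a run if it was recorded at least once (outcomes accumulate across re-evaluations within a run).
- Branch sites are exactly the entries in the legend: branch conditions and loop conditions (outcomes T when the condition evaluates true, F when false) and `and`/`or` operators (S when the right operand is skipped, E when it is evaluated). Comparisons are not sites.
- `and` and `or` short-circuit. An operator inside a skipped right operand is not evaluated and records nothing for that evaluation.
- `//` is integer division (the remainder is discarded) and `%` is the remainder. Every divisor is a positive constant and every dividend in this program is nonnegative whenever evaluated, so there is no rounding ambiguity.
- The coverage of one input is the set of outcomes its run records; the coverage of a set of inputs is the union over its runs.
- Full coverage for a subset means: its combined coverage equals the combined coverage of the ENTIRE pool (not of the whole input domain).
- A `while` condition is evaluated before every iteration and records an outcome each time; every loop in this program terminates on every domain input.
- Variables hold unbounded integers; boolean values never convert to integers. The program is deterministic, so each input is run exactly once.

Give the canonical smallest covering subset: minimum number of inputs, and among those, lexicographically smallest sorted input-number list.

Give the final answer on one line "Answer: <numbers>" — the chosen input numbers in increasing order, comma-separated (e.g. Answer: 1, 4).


#1 (q=8, t=5) -> B1->F, B3->E, B2->F, B5->T, B5->T, B5->T, B5->T, B5->T, B5->T, B5->T, B5->T, B5->T, B5->T, B5->T, ...; covered: B1=F, B2=F, B3=E, B5=T, B5=F, B6=T, B7=T, B8=T
#2 (q=10, t=13) -> B1->F, B3->E, B2->F, B5->T, B5->T, B5->T, B5->T, B5->T, B5->T, B5->T, B5->T, B5->T, B5->T, B5->T, ...; covered: B1=F, B2=F, B3=E, B5=T, B5=F, B6=T, B7=T, B8=T
#3 (q=10, t=4) -> B1->F, B3->E, B2->F, B5->T, B5->T, B5->T, B5->T, B5->T, B5->T, B5->T, B5->T, B5->T, B5->T, B5->T, ...; covered: B1=F, B2=F, B3=E, B5=T, B5=F, B6=T, B7=T, B8=T
#4 (q=6, t=5) -> B1->F, B3->E, B2->F, B5->T, B5->T, B5->T, B5->T, B5->T, B5->T, B5->T, B5->T, B5->T, B5->T, B5->T, ...; covered: B1=F, B2=F, B3=E, B5=T, B5=F, B6=F, B7=T, B8=T
#5 (q=4, t=5) -> B1->T, B5->T, B5->T, B5->T, B5->T, B5->T, B5->T, B5->T, B5->T, B5->T, B5->T, B5->T, B5->T, B5->T, ...; covered: B1=T, B5=T, B5=F, B6=T, B7=T, B8=T
pool-wide coverage (10 outcomes): B1=T, B1=F, B2=F, B3=E, B5=T, B5=F, B6=T, B6=F, B7=T, B8=T
every size-1 subset falls short of the 10 outcomes (best: 8/10)
at size 2, {4, 5} reaches all 10 outcomes; every lexicographically earlier size-2 subset fails
Answer: 4, 5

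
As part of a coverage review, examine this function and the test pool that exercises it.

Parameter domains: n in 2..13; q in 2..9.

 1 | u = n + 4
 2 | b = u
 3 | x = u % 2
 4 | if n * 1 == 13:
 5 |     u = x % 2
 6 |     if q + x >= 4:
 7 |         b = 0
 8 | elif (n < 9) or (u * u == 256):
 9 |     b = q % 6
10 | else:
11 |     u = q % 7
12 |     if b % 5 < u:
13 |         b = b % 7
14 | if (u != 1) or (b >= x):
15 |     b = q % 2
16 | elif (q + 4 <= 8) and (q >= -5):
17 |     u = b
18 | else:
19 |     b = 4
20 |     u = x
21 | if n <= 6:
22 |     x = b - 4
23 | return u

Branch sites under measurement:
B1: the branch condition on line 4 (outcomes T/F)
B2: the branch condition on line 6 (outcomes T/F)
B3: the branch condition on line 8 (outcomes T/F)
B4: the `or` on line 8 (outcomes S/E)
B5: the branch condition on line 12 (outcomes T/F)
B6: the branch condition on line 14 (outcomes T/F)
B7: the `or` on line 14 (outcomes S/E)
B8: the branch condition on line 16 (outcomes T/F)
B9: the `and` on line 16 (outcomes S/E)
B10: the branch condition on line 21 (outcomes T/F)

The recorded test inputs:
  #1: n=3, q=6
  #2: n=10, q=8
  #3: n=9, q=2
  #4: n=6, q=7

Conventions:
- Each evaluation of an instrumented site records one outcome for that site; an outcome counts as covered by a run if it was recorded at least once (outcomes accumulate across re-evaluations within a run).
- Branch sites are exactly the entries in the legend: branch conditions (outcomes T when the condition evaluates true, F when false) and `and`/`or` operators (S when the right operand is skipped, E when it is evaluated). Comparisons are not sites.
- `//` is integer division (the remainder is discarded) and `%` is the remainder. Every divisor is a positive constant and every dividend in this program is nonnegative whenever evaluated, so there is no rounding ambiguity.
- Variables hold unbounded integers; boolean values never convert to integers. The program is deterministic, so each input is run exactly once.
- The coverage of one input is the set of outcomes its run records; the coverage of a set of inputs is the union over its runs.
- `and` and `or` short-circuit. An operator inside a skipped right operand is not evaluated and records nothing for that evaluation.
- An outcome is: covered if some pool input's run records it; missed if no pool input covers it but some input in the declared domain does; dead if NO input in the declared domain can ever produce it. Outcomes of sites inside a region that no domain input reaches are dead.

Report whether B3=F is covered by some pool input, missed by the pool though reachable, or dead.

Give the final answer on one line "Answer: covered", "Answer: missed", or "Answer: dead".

B3=F is recorded by pool input(s) 2, 3 -> covered

Answer: covered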